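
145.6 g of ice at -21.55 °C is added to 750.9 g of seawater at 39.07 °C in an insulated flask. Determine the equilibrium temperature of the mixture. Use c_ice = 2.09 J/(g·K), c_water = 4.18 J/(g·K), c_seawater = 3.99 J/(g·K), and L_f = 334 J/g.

T_f ≈ 17.2 °C

Energy balance with sensible and latent terms:
warm ice to 0 °C: 145.6·2.09·(0 − (-21.55)) = 6557.8
  fusion: m_ice L_f = 145.6·334 = 48630
  meltwater 0→T: 145.6·4.18·T = 608.61 T
  seawater: 2996.1(T − 39.07)
3604.7 T = 117057 − 55188 = 61869
T ≈ 17.16 °C. Since T > 0 °C, the all-ice-melts assumption holds.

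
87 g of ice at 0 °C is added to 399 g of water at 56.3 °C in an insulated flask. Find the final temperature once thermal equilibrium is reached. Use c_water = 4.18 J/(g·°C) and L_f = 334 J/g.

T_f ≈ 31.9 °C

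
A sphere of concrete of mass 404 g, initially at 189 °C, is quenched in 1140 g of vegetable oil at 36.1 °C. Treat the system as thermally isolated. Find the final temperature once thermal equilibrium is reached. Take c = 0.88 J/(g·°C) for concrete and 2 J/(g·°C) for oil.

Taking heat into each body as positive, Σ m c ΔT = 0:
404·0.88·(T − 189) + 1140·2·(T − 36.1) = 0
2635.5 T = 149501
T = 149501 / 2635.5 = 56.7 °C

T_f ≈ 56.7 °C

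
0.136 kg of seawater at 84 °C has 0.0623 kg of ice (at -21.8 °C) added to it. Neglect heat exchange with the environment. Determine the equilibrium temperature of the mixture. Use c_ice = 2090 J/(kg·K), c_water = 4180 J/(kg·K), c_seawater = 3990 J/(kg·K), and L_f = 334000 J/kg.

T_f ≈ 27.3 °C

Sum of m c ΔT and latent-heat terms is zero:
ice -21.8→0 °C: 0.0623·2090·21.8 = 2838.5
  fusion: m_ice L_f = 0.0623·334000 = 20808
  meltwater 0→T: 0.0623·4180·T = 260.41 T
  seawater: 542.64(T − 84)
803.05 T = 45582 − 23647 = 21935
T ≈ 27.31 °C. Since T > 0 °C, the all-ice-melts assumption holds.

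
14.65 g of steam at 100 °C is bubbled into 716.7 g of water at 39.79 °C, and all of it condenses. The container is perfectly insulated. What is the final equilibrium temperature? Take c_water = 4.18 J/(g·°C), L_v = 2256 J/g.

Let T be the final temperature. ΣQ_i = 0:
latent heat released on condensation: 14.65·2256 = 33050; condensed water 100 °C→T: 61.24(T − 100); water warms: 716.7·4.18·(T − 39.79) = 2995.8(T − 39.79)
3057 T = 33050 + 6123.7 + 119203 = 158377
T ≈ 51.81 °C, under the boiling point, so the assumption holds.

T_f ≈ 51.8 °C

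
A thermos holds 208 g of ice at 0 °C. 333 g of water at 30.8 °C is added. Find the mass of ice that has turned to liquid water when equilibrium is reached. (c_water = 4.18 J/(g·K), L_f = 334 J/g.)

m_melted ≈ 128 g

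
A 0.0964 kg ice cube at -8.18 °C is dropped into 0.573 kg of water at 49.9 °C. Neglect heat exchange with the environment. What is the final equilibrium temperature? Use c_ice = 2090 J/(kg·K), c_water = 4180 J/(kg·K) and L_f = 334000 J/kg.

T_f ≈ 30.6 °C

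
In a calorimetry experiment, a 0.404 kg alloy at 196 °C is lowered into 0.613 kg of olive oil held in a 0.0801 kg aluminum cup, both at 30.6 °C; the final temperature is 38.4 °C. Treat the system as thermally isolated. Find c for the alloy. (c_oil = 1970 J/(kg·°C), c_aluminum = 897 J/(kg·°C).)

Heat gained plus heat lost sum to zero:
0.404·c·(38.4 − 196) + 0.613·1970·(38.4 − 30.6) + 0.0801·897·(38.4 − 30.6) = 0
-63.67 c = -9979.8
c = -9979.8/-63.67 ≈ 156.7 J/(kg·°C)

c ≈ 157 J/(kg·°C)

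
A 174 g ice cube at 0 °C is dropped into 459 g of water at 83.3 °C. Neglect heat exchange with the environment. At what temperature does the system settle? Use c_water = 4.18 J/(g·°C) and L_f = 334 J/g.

T_f ≈ 38.4 °C

Energy balance with sensible and latent terms:
fusion: m_ice L_f = 174×334 = 58116
  warm the meltwater: 727.32 T
  water: 1918.6(T − 83.3)
2645.9 T = 159821 − 58116 = 101705
T ≈ 38.44 °C (positive, so assuming full melt was valid).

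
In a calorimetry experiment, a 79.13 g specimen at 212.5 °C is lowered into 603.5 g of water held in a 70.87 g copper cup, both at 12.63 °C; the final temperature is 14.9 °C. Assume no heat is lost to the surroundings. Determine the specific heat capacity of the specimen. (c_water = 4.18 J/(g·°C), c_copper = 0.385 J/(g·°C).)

Taking heat into each body as positive, Σ m c ΔT = 0:
79.13×c×(14.9 − 212.5) + 603.5×4.18×(14.9 − 12.63) + 70.87×0.385×(14.9 − 12.63) = 0
-15636 c = -5788.3
c = -5788.3/-15636 ≈ 0.3702 J/(g·°C)

c ≈ 0.37 J/(g·°C)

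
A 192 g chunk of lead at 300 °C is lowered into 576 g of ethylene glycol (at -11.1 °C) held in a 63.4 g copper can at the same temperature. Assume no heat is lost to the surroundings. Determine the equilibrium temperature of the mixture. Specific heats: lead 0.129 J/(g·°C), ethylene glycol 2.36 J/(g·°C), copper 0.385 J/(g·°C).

T_f ≈ -5.6 °C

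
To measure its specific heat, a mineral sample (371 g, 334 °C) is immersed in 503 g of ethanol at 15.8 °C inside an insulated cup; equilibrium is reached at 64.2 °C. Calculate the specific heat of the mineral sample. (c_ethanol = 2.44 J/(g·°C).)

c ≈ 0.593 J/(g·°C)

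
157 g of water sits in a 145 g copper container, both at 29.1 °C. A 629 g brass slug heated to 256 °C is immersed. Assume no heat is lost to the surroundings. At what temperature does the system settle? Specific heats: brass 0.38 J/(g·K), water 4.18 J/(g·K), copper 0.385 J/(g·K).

T_f = Σ m_i c_i T_i / Σ m_i c_i:
T_f = (239.02×256 + 656.26×29.1 + 55.83×29.1) / (239.02 + 656.26 + 55.83)
    = 81911 / 951.11 ≈ 86.12 °C

T_f ≈ 86.1 °C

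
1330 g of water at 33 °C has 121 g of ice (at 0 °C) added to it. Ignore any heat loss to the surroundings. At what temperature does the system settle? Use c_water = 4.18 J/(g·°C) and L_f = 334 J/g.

T_f ≈ 23.6 °C

Let T be the final temperature. ΣQ_i = 0:
melt ice: 121·334 = 40414; meltwater 0→T: 121·4.18·T = 505.78 T; water cools: 1330·4.18·(T − 33) = 5559.4(T − 33)
6065.2 T = 183460 − 40414 = 143046
T ≈ 23.58 °C. Since T > 0 °C, the all-ice-melts assumption holds.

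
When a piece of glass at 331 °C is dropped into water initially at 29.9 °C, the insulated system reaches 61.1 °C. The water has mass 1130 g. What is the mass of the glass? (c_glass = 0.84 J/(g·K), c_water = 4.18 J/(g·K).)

Net heat exchanged in the isolated system is zero:
m×0.84×(61.1 − 331) + 1130×4.18×(61.1 − 29.9) = 0
-226.72 m = -147370
m = -147370/-226.72 ≈ 650 g

m ≈ 650 g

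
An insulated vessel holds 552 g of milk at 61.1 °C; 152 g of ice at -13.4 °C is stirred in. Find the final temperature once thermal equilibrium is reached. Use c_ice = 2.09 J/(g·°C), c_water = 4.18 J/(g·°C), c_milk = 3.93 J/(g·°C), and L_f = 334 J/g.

T_f ≈ 27.6 °C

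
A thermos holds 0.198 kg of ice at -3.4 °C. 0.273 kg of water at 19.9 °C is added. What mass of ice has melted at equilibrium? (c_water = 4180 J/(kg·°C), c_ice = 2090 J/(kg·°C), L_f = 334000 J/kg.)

Cooling the water to 0 °C releases 0.273×4180×19.9 = 22709 J.
Warming the ice to 0 °C takes 0.198×2090×3.4 = 1407 J, leaving 21302 J for melting.
Melting all 0.198 kg of ice would need 0.198×334000 = 66132 J.
Since 21302 < 66132 J, not all the ice melts; equilibrium is at 0 °C.
m_melted×334000 = 21302  ⇒  m_melted ≈ 0.06378 kg.

m_melted ≈ 0.0638 kg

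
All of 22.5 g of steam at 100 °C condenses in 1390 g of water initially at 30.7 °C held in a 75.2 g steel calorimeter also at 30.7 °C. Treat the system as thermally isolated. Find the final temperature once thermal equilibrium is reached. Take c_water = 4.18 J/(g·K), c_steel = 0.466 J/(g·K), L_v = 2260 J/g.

Let T be the final temperature. ΣQ_i = 0:
condense steam: −22.5·2260 = −50850
  condensed water 100 °C→T: 94.05(T − 100)
  original water: 5810.2(T − 30.7)
  cup: 35.04(T − 30.7)
5939.3 T = 50850 + 9405 + 179449 = 239704
T ≈ 40.36 °C (< 100 °C, so full condensation is consistent).

T_f ≈ 40.4 °C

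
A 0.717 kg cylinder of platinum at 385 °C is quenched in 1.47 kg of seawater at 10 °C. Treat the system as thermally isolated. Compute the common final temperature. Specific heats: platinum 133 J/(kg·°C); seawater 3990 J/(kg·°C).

T_f is the heat-capacity-weighted average of the initial temperatures:
T_f = (95.36×385 + 5865.3×10) / (95.36 + 5865.3)
    = 95367 / 5960.7 ≈ 16.00 °C

T_f ≈ 16.0 °C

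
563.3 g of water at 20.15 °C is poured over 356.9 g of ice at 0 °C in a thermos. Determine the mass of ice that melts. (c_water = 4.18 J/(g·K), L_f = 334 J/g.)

m_melted ≈ 142 g

Cooling the water to 0 °C releases 563.3·4.18·20.15 = 47445 J.
To melt every bit of ice: 356.9·334 = 119205 J.
47445 J < 119205 J, so only part of the ice melts and the system sits at 0 °C.
Mass melted = 47445/334 ≈ 142.1 g.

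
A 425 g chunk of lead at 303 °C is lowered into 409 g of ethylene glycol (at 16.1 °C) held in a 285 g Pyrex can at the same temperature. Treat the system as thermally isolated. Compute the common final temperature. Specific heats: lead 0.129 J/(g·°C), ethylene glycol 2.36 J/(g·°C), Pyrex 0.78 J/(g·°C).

Conservation of energy gives ΣQ = 0:
425*0.129*(T − 303) + 409*2.36*(T − 16.1) + 285*0.78*(T − 16.1) = 0
1242.4 T = 35731
T = 35731/1242.4 ≈ 28.76 °C

T_f ≈ 28.8 °C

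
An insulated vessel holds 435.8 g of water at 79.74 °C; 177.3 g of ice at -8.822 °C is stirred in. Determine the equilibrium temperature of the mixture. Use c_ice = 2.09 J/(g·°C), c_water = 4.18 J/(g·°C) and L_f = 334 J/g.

T_f ≈ 32.3 °C

Energy balance with sensible and latent terms:
warm ice to 0 °C: 177.3×2.09×(0 − (-8.822)) = 3269.1; fusion: m_ice L_f = 177.3×334 = 59218; meltwater 0→T: 177.3×4.18×T = 741.11 T; water: 1821.6(T − 79.74)
2562.8 T = 145258 − 62487 = 82771
T ≈ 32.30 °C — above 0 °C, consistent with complete melting.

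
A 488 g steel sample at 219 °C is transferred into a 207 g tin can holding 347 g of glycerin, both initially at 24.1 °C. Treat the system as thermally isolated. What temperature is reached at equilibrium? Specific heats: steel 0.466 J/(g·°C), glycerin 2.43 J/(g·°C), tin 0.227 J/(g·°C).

T_f ≈ 63.8 °C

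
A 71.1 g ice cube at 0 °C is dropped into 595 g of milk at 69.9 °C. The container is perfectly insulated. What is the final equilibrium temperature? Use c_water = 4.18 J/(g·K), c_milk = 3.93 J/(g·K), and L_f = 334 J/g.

T_f ≈ 53.0 °C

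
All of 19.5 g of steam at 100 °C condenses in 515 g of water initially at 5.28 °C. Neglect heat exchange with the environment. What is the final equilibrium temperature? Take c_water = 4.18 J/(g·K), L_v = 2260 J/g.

Conservation of energy gives ΣQ = 0:
latent heat released on condensation: 19.5×2260 = 44070; condensed water 100 °C→T: 81.51(T − 100); water warms: 515×4.18×(T − 5.28) = 2152.7(T − 5.28)
2234.2 T = 44070 + 8151 + 11366 = 63587
T ≈ 28.46 °C (< 100 °C, so full condensation is consistent).

T_f ≈ 28.5 °C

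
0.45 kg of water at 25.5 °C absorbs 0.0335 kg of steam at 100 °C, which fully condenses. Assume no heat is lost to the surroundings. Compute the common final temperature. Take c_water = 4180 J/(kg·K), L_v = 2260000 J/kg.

T_f ≈ 68.1 °C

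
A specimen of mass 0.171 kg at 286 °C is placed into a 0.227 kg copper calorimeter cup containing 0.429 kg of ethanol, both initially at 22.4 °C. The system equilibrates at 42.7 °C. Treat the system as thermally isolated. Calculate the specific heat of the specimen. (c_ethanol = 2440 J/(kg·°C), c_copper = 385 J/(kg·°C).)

c ≈ 553 J/(kg·°C)

Net heat exchanged in the isolated system is zero:
0.171·c·(42.7 − 286) + 0.429·2440·(42.7 − 22.4) + 0.227·385·(42.7 − 22.4) = 0
-41.6 c = -23023
c = -23023/-41.6 ≈ 553.4 J/(kg·°C)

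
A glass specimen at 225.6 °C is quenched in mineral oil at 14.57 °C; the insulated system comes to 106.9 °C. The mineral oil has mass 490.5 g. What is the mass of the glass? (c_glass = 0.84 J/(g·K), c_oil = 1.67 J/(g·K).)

m ≈ 759 g

Heat lost by the glass = heat gained by the oil:
m·0.84·(225.6 − 106.9) = 490.5·1.67·(106.9 − 14.57)
99.71 m = 75631  ⇒  m ≈ 758.5 g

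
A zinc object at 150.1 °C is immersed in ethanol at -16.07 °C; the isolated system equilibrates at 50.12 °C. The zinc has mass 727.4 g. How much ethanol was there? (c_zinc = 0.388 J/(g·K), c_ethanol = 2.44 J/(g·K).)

m ≈ 175 g

|Q_zinc| = |Q_ethanol|:
727.4·0.388·(150.1 − 50.12) = m·2.44·(50.12 − (-16.07))
161.5 m = 28217  ⇒  m ≈ 174.7 g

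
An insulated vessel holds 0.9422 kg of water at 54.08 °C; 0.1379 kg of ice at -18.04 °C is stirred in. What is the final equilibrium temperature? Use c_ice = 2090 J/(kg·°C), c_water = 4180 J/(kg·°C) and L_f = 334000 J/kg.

T_f ≈ 35.8 °C

Energy balance with sensible and latent terms:
warm ice to 0 °C: 0.1379×2090×(0 − (-18.04)) = 5199.3; fusion: m_ice L_f = 0.1379×334000 = 46059; warm the meltwater: 576.42 T; water cools: 0.9422×4180×(T − 54.08) = 3938.4(T − 54.08)
4514.8 T = 212988 − 51258 = 161731
T ≈ 35.82 °C. Since T > 0 °C, the all-ice-melts assumption holds.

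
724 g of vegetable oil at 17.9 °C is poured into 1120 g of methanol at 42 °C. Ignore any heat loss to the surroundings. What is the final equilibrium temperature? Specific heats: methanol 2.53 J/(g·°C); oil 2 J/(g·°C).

T_f ≈ 33.8 °C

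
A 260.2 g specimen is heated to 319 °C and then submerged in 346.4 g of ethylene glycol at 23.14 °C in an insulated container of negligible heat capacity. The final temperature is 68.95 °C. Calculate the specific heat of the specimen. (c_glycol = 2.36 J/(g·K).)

c ≈ 0.576 J/(g·K)

Heat gained plus heat lost sum to zero:
260.2·c·(68.95 − 319) + 346.4·2.36·(68.95 − 23.14) = 0
-65063 c = -37450
c = -37450/-65063 ≈ 0.5756 J/(g·K)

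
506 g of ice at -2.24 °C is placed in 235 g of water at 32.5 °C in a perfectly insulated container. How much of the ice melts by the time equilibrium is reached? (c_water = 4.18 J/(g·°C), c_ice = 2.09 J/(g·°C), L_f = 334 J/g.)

m_melted ≈ 88.5 g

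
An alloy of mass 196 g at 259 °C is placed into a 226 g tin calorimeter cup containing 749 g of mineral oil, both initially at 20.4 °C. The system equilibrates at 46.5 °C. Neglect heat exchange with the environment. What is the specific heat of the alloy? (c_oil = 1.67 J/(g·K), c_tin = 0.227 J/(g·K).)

Net heat exchanged in the isolated system is zero:
196×c×(46.5 − 259) + 749×1.67×(46.5 − 20.4) + 226×0.227×(46.5 − 20.4) = 0
-41650 c = -33986
c = -33986/-41650 ≈ 0.816 J/(g·K)

c ≈ 0.816 J/(g·K)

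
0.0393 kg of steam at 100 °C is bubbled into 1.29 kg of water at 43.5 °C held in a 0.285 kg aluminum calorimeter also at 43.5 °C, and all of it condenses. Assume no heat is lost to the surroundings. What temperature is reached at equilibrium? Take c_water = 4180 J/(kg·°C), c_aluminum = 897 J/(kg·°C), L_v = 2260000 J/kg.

T_f ≈ 60.4 °C

Energy conservation, ΣQ = 0:
condense steam: −0.0393×2260000 = −88818
  condensate cools 100→T: 0.0393×4180×(T − 100) = 164.27(T − 100)
  original water: 5392.2(T − 43.5)
  cup: 255.64(T − 43.5)
5812.1 T = 88818 + 16427 + 245681 = 350927
T ≈ 60.38 °C, under the boiling point, so the assumption holds.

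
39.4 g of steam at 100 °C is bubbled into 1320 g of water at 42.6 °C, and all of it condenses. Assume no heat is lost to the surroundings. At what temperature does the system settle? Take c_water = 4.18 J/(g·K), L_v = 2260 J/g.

T_f ≈ 59.9 °C

Taking heat into each body as positive, Σ m c ΔT = 0:
steam→water at 100 °C releases m L_v = 39.4·2260 = 89044; condensed water 100 °C→T: 164.69(T − 100); original water: 5517.6(T − 42.6)
5682.3 T = 89044 + 16469 + 235050 = 340563
T ≈ 59.93 °C — below 100 °C, confirming all the steam condensed.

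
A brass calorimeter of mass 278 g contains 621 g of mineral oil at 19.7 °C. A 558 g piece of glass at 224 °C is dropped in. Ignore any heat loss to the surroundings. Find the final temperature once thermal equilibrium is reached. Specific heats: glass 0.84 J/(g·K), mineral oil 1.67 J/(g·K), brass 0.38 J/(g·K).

Setting the total heat transfer to zero:
558*0.84*(T − 224) + 621*1.67*(T − 19.7) + 278*0.38*(T − 19.7) = 0
468.72(T − 224) + 1037.1(T − 19.7) + 105.64(T − 19.7) = 0
1611.4 T = 127505
T ≈ 79.13 °C

T_f ≈ 79.1 °C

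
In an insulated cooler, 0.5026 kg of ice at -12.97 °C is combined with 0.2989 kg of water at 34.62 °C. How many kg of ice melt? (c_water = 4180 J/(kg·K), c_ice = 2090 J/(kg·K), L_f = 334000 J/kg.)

Water can give up m c ΔT = 0.2989·4180·34.62 = 43254 J before reaching 0 °C.
Warming the ice to 0 °C takes 0.5026·2090·12.97 = 13624 J, leaving 29630 J for melting.
Fully melting the ice requires m_ice L_f = 0.5026·334000 = 167868 J.
That's not enough to melt it all — equilibrium is at 0 °C with ice remaining.
Mass melted = 29630/334000 ≈ 0.08871 kg.

m_melted ≈ 0.0887 kg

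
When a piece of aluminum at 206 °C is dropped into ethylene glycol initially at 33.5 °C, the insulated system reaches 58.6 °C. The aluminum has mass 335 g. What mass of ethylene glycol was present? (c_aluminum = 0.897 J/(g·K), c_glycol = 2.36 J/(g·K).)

m ≈ 748 g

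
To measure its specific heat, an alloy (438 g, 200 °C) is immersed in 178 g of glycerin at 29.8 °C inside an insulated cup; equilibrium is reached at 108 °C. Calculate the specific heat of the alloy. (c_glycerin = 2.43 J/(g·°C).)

c ≈ 0.839 J/(g·°C)

Net heat exchanged in the isolated system is zero:
438×c×(108 − 200) + 178×2.43×(108 − 29.8) = 0
-40296 c = -33825
c = -33825/-40296 ≈ 0.8394 J/(g·°C)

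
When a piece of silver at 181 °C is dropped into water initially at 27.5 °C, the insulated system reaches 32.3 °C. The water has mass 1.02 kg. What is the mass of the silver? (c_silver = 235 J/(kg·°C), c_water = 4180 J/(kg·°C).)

m ≈ 0.586 kg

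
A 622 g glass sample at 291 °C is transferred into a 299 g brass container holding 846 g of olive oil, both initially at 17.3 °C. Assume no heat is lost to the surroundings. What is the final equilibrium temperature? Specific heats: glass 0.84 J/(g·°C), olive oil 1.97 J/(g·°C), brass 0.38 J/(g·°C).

T_f ≈ 79.4 °C

With ΣQ=0 the equilibrium temperature is the m·c-weighted mean:
T_f = (522.48·291 + 1666.6·17.3 + 113.62·17.3) / (522.48 + 1666.6 + 113.62)
    = 182840 / 2302.7 ≈ 79.40 °C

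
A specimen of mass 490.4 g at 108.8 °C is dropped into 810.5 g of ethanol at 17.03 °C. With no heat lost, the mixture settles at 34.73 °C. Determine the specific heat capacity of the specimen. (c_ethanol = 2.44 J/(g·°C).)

Taking heat into each body as positive, Σ m c ΔT = 0:
490.4×c×(34.73 − 108.8) + 810.5×2.44×(34.73 − 17.03) = 0
-36324 c = -35004
c = -35004/-36324 ≈ 0.9637 J/(g·°C)

c ≈ 0.964 J/(g·°C)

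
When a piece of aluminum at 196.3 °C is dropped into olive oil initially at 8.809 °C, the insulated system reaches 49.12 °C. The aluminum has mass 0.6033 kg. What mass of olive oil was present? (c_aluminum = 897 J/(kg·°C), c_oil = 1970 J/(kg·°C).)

m ≈ 1 kg

Net heat exchanged in the isolated system is zero:
0.6033×897×(49.12 − 196.3) + m×1970×(49.12 − 8.809) = 0
79413 m = 79648
m = 79648/79413 ≈ 1.003 kg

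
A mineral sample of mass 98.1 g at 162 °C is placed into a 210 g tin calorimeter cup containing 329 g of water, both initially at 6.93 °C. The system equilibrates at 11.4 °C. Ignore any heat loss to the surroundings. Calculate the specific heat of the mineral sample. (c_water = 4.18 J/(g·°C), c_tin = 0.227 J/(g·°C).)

Conservation of energy gives ΣQ = 0:
98.1·c·(11.4 − 162) + 329·4.18·(11.4 − 6.93) + 210·0.227·(11.4 − 6.93) = 0
-14774 c = -6360.3
c = -6360.3/-14774 ≈ 0.4305 J/(g·°C)

c ≈ 0.431 J/(g·°C)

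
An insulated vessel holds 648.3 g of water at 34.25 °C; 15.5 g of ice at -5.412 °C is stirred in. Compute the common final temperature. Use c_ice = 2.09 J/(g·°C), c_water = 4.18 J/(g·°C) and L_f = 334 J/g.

Sum of m c ΔT and latent-heat terms is zero:
warm ice to 0 °C: 15.5·2.09·(0 − (-5.412)) = 175.32; latent heat to melt: 15.5·334 = 5177; warm the meltwater: 64.79 T; water: 2709.9(T − 34.25)
2774.7 T = 92814 − 5352.3 = 87462
T ≈ 31.52 °C. Since T > 0 °C, the all-ice-melts assumption holds.

T_f ≈ 31.5 °C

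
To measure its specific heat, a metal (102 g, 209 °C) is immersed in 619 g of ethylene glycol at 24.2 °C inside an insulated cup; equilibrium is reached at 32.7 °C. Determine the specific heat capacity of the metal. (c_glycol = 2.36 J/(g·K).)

c ≈ 0.691 J/(g·K)

Energy conservation, ΣQ = 0:
102×c×(32.7 − 209) + 619×2.36×(32.7 − 24.2) = 0
-17983 c = -12417
c = -12417/-17983 ≈ 0.6905 J/(g·K)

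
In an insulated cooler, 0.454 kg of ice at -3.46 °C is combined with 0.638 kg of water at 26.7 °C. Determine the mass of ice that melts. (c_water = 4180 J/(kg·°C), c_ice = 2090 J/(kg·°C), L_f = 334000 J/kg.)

m_melted ≈ 0.203 kg

Cooling the water to 0 °C releases 0.638×4180×26.7 = 71205 J.
Of that, 0.454×2090×3.46 = 3283.1 J goes to bring the ice to 0 °C, leaving 67922 J.
Melting all 0.454 kg of ice would need 0.454×334000 = 151636 J.
That's not enough to melt it all — equilibrium is at 0 °C with ice remaining.
Mass melted = 67922/334000 ≈ 0.2034 kg.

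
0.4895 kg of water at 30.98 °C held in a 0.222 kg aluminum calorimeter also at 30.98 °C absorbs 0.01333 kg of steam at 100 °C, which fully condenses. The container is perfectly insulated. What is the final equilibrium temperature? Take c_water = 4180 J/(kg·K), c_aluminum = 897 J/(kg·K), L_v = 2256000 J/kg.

T_f ≈ 45.7 °C

Energy conservation, ΣQ = 0:
condense steam: −0.01333·2256000 = −30072
  condensate cools 100→T: 0.01333·4180·(T − 100) = 55.72(T − 100)
  water warms: 0.4895·4180·(T − 30.98) = 2046.1(T − 30.98)
  aluminum cup: 0.222·897·(T − 30.98) = 199.13(T − 30.98)
2301 T = 30072 + 5571.9 + 69558 = 105202
T ≈ 45.72 °C (< 100 °C, so full condensation is consistent).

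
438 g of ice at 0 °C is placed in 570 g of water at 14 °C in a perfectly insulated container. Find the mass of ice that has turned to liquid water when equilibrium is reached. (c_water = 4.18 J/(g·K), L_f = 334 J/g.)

Water can give up m c ΔT = 570×4.18×14 = 33356 J before reaching 0 °C.
To melt every bit of ice: 438×334 = 146292 J.
That's not enough to melt it all — equilibrium is at 0 °C with ice remaining.
Mass melted = 33356/334 ≈ 99.87 g.

m_melted ≈ 99.9 g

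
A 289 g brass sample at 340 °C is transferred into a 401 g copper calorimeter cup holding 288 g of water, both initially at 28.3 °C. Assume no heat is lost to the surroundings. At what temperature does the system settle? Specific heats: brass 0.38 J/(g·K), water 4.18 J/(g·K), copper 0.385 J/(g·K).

T_f ≈ 51.6 °C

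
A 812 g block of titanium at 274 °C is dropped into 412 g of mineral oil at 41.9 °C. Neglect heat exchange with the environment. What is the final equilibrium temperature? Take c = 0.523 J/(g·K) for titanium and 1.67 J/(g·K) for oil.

T_f ≈ 130.5 °C

Taking heat into each body as positive, Σ m c ΔT = 0:
812*0.523*(T − 274) + 412*1.67*(T − 41.9) = 0
424.68(T − 274) + 688.04(T − 41.9) = 0
(424.68 + 688.04) T = 424.68*274 + 688.04*41.9
T = 145190/1112.7 ≈ 130.48 °C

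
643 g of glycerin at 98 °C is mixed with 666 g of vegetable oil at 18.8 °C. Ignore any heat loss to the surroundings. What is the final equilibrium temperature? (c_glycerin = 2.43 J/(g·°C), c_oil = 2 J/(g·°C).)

T_f ≈ 61.6 °C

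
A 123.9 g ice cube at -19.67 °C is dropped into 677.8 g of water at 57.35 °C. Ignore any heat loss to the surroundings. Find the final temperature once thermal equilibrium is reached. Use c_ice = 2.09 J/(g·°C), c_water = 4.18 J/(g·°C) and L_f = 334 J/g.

T_f ≈ 34.6 °C

Net heat exchanged in the isolated system is zero:
warm ice to 0 °C: 123.9×2.09×(0 − (-19.67)) = 5093.6; fusion: m_ice L_f = 123.9×334 = 41383; meltwater 0→T: 123.9×4.18×T = 517.9 T; water: 2833.2(T − 57.35)
3351.1 T = 162484 − 46476 = 116008
T ≈ 34.62 °C (positive, so assuming full melt was valid).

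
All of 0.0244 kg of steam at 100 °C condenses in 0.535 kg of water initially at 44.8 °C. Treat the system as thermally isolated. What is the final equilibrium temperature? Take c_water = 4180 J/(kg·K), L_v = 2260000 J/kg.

T_f ≈ 70.8 °C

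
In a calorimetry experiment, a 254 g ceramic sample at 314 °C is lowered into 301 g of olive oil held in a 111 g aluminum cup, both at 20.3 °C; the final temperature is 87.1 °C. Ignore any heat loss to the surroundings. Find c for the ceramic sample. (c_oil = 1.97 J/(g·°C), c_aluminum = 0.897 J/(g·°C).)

c ≈ 0.803 J/(g·°C)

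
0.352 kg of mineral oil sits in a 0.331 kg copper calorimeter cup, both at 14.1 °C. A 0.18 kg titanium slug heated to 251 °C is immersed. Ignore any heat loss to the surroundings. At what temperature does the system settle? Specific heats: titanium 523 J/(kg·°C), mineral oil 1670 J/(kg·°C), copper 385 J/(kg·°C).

Let T be the final temperature. ΣQ_i = 0:
0.18×523×(T − 251) + 0.352×1670×(T − 14.1) + 0.331×385×(T − 14.1) = 0
94.14(T − 251) + 587.84(T − 14.1) + 127.44(T − 14.1) = 0
809.41 T = 33715
T ≈ 41.65 °C

T_f ≈ 41.7 °C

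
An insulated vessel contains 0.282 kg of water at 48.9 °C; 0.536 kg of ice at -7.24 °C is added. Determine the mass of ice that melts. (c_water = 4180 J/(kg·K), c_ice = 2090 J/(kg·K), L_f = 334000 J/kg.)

m_melted ≈ 0.148 kg

Water can give up m c ΔT = 0.282×4180×48.9 = 57641 J before reaching 0 °C.
Warming the ice to 0 °C takes 0.536×2090×7.24 = 8110.5 J, leaving 49531 J for melting.
Fully melting the ice requires m_ice L_f = 0.536×334000 = 179024 J.
That's not enough to melt it all — equilibrium is at 0 °C with ice remaining.
Mass melted = 49531/334000 ≈ 0.1483 kg.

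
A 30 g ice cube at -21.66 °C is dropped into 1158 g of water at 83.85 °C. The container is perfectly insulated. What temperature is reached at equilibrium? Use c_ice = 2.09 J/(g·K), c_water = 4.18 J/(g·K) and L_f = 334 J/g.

T_f ≈ 79.4 °C

Let T be the final temperature. ΣQ_i = 0:
warm ice to 0 °C: 30·2.09·(0 − (-21.66)) = 1358.1
  latent heat to melt: 30·334 = 10020
  warm the meltwater: 125.4 T
  water: 4840.4(T − 83.85)
4965.8 T = 405871 − 11378 = 394493
T ≈ 79.44 °C. Since T > 0 °C, the all-ice-melts assumption holds.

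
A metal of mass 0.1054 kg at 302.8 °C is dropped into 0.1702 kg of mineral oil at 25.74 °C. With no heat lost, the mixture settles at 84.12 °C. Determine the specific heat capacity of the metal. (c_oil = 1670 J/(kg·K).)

c ≈ 720 J/(kg·K)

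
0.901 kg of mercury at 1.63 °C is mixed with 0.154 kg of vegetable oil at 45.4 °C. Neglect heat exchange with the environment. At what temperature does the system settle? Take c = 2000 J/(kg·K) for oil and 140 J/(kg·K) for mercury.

T_f ≈ 32.7 °C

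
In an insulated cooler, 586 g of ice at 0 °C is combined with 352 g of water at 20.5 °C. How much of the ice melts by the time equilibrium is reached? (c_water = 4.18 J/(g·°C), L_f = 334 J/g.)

Water can give up m c ΔT = 352×4.18×20.5 = 30163 J before reaching 0 °C.
To melt every bit of ice: 586×334 = 195724 J.
30163 J < 195724 J, so only part of the ice melts and the system sits at 0 °C.
m_melt = 30163 / L_f = 90.31 g.

m_melted ≈ 90.3 g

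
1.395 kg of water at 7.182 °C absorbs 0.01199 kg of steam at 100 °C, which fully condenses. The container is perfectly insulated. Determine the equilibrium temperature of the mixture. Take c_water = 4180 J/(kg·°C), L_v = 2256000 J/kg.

T_f ≈ 12.6 °C

Taking heat into each body as positive, Σ m c ΔT = 0:
steam→water at 100 °C releases m L_v = 0.01199×2256000 = 27049
  condensed water 100 °C→T: 50.12(T − 100)
  original water: 5831.1(T − 7.182)
5881.2 T = 27049 + 5011.8 + 41879 = 73940
T ≈ 12.57 °C, under the boiling point, so the assumption holds.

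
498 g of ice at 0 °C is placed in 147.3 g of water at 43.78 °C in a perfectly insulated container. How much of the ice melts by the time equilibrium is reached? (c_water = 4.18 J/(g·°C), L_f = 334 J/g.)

Water can give up m c ΔT = 147.3×4.18×43.78 = 26956 J before reaching 0 °C.
Fully melting the ice requires m_ice L_f = 498×334 = 166332 J.
26956 J < 166332 J, so only part of the ice melts and the system sits at 0 °C.
m_melt = 26956 / L_f = 80.71 g.

m_melted ≈ 80.7 g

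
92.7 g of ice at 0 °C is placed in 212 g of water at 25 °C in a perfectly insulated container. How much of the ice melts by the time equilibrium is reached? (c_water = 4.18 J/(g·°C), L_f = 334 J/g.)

m_melted ≈ 66.3 g

Heat available from the water dropping to 0 °C: 212×4.18×25 = 22154 J.
To melt every bit of ice: 92.7×334 = 30962 J.
22154 J < 30962 J, so only part of the ice melts and the system sits at 0 °C.
m_melted×334 = 22154  ⇒  m_melted ≈ 66.33 g.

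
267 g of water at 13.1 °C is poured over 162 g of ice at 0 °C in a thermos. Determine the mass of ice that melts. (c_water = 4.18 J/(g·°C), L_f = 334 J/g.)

Heat available from the water dropping to 0 °C: 267·4.18·13.1 = 14620 J.
To melt every bit of ice: 162·334 = 54108 J.
That's not enough to melt it all — equilibrium is at 0 °C with ice remaining.
m_melted·334 = 14620  ⇒  m_melted ≈ 43.77 g.

m_melted ≈ 43.8 g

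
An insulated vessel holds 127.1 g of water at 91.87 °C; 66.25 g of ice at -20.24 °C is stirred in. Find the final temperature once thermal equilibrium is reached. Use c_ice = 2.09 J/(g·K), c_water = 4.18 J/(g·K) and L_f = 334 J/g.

Conservation of energy gives ΣQ = 0:
ice -20.24→0 °C: 66.25×2.09×20.24 = 2802.5; latent heat to melt: 66.25×334 = 22128; warm the meltwater: 276.92 T; water: 531.28(T − 91.87)
808.2 T = 48809 − 24930 = 23879
T ≈ 29.55 °C — above 0 °C, consistent with complete melting.

T_f ≈ 29.5 °C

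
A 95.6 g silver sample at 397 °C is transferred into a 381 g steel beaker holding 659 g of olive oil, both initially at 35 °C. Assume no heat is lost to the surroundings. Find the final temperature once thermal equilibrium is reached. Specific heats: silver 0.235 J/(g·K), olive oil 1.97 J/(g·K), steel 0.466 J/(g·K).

T_f ≈ 40.4 °C

T_f is the heat-capacity-weighted average of the initial temperatures:
T_f = (22.47×397 + 1298.2×35 + 177.55×35) / (22.47 + 1298.2 + 177.55)
    = 60571 / 1498.2 ≈ 40.43 °C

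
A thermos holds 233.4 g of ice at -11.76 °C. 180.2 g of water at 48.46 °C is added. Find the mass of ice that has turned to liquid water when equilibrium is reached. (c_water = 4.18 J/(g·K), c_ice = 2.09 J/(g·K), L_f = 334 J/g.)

Water can give up m c ΔT = 180.2×4.18×48.46 = 36502 J before reaching 0 °C.
Warming the ice to 0 °C takes 233.4×2.09×11.76 = 5736.6 J, leaving 30765 J for melting.
To melt every bit of ice: 233.4×334 = 77956 J.
Since 30765 < 77956 J, not all the ice melts; equilibrium is at 0 °C.
m_melt = 30765 / L_f = 92.11 g.

m_melted ≈ 92.1 g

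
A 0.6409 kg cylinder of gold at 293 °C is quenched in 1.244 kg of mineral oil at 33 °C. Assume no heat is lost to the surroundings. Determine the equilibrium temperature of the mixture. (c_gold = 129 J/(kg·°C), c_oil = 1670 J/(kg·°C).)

T_f ≈ 43.0 °C

Setting the total heat transfer to zero:
0.6409×129×(T − 293) + 1.244×1670×(T − 33) = 0
82.68(T − 293) + 2077.5(T − 33) = 0
2160.2 T = 92781
T = 92781/2160.2 ≈ 42.95 °C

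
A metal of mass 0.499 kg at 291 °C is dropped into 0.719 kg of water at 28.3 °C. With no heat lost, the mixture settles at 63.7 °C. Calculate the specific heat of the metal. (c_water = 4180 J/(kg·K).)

c ≈ 938 J/(kg·K)

Conservation of energy gives ΣQ = 0:
0.499·c·(63.7 − 291) + 0.719·4180·(63.7 − 28.3) = 0
-113.42 c = -106392
c = -106392/-113.42 ≈ 938 J/(kg·K)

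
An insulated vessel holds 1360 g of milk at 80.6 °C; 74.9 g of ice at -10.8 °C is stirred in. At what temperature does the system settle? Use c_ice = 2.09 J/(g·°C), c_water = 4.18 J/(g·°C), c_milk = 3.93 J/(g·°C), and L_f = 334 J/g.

T_f ≈ 71.4 °C

Energy balance with sensible and latent terms:
warm ice to 0 °C: 74.9·2.09·(0 − (-10.8)) = 1690.6
  melt ice: 74.9·334 = 25017
  meltwater 0→T: 74.9·4.18·T = 313.08 T
  milk cools: 1360·3.93·(T − 80.6) = 5344.8(T − 80.6)
5657.9 T = 430791 − 26707 = 404084
T ≈ 71.42 °C — above 0 °C, consistent with complete melting.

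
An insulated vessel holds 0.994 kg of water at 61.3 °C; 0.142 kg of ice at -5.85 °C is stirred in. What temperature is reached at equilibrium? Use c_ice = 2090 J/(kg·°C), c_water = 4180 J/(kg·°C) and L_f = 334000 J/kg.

T_f ≈ 43.3 °C

Energy conservation, ΣQ = 0:
ice -5.85→0 °C: 0.142·2090·5.85 = 1736.2; fusion: m_ice L_f = 0.142·334000 = 47428; warm the meltwater: 593.56 T; water cools: 0.994·4180·(T − 61.3) = 4154.9(T − 61.3)
4748.5 T = 254697 − 49164 = 205532
T ≈ 43.28 °C — above 0 °C, consistent with complete melting.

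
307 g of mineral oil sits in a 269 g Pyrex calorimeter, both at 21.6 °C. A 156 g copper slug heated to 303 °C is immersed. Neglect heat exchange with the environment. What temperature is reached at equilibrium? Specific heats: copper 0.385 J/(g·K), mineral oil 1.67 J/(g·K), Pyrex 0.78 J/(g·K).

Net heat exchanged in the isolated system is zero:
156×0.385×(T − 303) + 307×1.67×(T − 21.6) + 269×0.78×(T − 21.6) = 0
(60.06 + 512.69 + 209.82) T = 60.06×303 + 512.69×21.6 + 209.82×21.6
T = 33804 / 782.57 = 43.2 °C

T_f ≈ 43.2 °C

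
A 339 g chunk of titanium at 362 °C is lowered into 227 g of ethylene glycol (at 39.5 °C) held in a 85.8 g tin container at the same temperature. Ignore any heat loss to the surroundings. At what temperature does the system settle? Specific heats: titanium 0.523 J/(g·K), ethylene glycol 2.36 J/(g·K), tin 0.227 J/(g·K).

T_f ≈ 117.6 °C

Let T be the final temperature. ΣQ_i = 0:
339×0.523×(T − 362) + 227×2.36×(T − 39.5) + 85.8×0.227×(T − 39.5) = 0
177.3(T − 362) + 535.72(T − 39.5) + 19.48(T − 39.5) = 0
(177.3 + 535.72 + 19.48) T = 177.3×362 + 535.72×39.5 + 19.48×39.5
T ≈ 117.56 °C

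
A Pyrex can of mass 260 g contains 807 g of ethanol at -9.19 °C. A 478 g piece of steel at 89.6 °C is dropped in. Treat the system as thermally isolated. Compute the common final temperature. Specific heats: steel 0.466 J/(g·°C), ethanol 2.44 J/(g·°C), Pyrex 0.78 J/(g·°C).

Setting the total heat transfer to zero:
478×0.466×(T − 89.6) + 807×2.44×(T − (-9.19)) + 260×0.78×(T − (-9.19)) = 0
(222.75 + 1969.1 + 202.8) T = 222.75×89.6 + 1969.1×(-9.19) + 202.8×(-9.19)
T = -1.356/2394.6 ≈ -0.00 °C

T_f ≈ -0.0 °C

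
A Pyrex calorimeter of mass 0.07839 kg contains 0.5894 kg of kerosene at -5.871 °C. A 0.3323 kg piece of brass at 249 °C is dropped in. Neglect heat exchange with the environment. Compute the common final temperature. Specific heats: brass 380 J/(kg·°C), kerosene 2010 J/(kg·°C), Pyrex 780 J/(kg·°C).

T_f ≈ 17.6 °C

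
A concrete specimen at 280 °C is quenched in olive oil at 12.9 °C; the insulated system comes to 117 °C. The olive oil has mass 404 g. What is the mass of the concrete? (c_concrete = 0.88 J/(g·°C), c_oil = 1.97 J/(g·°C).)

m ≈ 578 g

Conservation of energy gives ΣQ = 0:
m·0.88·(117 − 280) + 404·1.97·(117 − 12.9) = 0
-143.44 m = -82851
m = -82851/-143.44 ≈ 577.6 g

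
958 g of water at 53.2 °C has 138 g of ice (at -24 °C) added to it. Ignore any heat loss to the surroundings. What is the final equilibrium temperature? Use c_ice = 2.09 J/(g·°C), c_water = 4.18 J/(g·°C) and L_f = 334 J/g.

Conservation of energy gives ΣQ = 0:
warm ice to 0 °C: 138×2.09×(0 − (-24)) = 6922.1; latent heat to melt: 138×334 = 46092; meltwater 0→T: 138×4.18×T = 576.84 T; water: 4004.4(T − 53.2)
4581.3 T = 213036 − 53014 = 160022
T ≈ 34.93 °C. Since T > 0 °C, the all-ice-melts assumption holds.

T_f ≈ 34.9 °C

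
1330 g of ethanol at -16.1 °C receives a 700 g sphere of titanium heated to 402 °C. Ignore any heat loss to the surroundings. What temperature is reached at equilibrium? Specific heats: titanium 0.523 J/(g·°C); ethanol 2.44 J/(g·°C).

T_f ≈ 26.3 °C

Set heat shed by the hot body equal to heat absorbed by the cold body:
700×0.523×(402 − T) = 1330×2.44×(T − (-16.1))
366.1(402 − T) = 3245.2(T − (-16.1))
3611.3 T = 94924  ⇒  T ≈ 26.29 °C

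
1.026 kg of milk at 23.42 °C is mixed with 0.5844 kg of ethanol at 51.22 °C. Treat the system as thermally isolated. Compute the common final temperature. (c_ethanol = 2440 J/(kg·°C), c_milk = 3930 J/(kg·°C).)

T_f ≈ 30.7 °C

Heat lost by the ethanol equals heat gained by the milk:
0.5844*2440*(51.22 − T) = 1.026*3930*(T − 23.42)
1425.9(51.22 − T) = 4032.2(T − 23.42)
5458.1 T = 167470  ⇒  T ≈ 30.68 °C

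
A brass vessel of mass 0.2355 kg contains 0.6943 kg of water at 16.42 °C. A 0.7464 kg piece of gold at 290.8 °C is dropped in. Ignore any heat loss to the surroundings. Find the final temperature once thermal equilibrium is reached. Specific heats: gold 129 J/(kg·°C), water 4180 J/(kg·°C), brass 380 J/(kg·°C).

T_f ≈ 25.0 °C

T_f = Σ m_i c_i T_i / Σ m_i c_i:
T_f = (96.29·290.8 + 2902.2·16.42 + 89.49·16.42) / (96.29 + 2902.2 + 89.49)
    = 77123 / 3087.9 ≈ 24.98 °C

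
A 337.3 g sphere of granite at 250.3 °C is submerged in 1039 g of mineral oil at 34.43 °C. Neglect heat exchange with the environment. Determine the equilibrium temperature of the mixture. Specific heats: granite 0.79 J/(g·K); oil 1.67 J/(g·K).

T_f is the heat-capacity-weighted average of the initial temperatures:
T_f = (266.47·250.3 + 1735.1·34.43) / (266.47 + 1735.1)
    = 126437 / 2001.6 ≈ 63.17 °C

T_f ≈ 63.2 °C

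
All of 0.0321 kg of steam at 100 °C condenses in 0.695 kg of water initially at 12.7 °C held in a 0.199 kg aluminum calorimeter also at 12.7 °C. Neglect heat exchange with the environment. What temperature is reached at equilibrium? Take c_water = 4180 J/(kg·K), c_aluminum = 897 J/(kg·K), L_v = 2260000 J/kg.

Taking heat into each body as positive, Σ m c ΔT = 0:
latent heat released on condensation: 0.0321·2260000 = 72546
  condensed water 100 °C→T: 134.18(T − 100)
  water warms: 0.695·4180·(T − 12.7) = 2905.1(T − 12.7)
  cup: 178.5(T − 12.7)
3217.8 T = 72546 + 13418 + 39162 = 125126
T ≈ 38.89 °C — below 100 °C, confirming all the steam condensed.

T_f ≈ 38.9 °C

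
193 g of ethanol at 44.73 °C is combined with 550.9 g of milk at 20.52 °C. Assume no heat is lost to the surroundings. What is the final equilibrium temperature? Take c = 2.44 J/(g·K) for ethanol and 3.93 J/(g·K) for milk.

T_f ≈ 24.8 °C

T_f is the heat-capacity-weighted average of the initial temperatures:
T_f = (470.92*44.73 + 2165*20.52) / (470.92 + 2165)
    = 65491 / 2636 ≈ 24.85 °C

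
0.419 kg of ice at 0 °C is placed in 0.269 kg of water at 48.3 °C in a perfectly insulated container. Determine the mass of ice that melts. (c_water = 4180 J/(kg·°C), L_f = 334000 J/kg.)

Cooling the water to 0 °C releases 0.269×4180×48.3 = 54309 J.
Fully melting the ice requires m_ice L_f = 0.419×334000 = 139946 J.
54309 J < 139946 J, so only part of the ice melts and the system sits at 0 °C.
m_melted×334000 = 54309  ⇒  m_melted ≈ 0.1626 kg.

m_melted ≈ 0.163 kg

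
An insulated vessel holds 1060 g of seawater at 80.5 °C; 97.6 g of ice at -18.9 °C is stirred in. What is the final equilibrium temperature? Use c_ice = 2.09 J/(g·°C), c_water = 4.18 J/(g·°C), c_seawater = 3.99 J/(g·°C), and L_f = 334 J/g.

T_f ≈ 65.6 °C

Let T be the final temperature. ΣQ_i = 0:
warm ice to 0 °C: 97.6·2.09·(0 − (-18.9)) = 3855.3; melt ice: 97.6·334 = 32598; meltwater 0→T: 97.6·4.18·T = 407.97 T; seawater: 4229.4(T − 80.5)
4637.4 T = 340467 − 36454 = 304013
T ≈ 65.56 °C. Since T > 0 °C, the all-ice-melts assumption holds.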